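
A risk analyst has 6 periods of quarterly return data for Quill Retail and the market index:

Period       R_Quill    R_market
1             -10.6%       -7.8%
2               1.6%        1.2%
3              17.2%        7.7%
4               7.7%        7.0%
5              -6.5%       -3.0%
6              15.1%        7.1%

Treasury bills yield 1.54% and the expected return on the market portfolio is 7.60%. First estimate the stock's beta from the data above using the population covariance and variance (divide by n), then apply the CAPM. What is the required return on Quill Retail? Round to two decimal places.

11.81%

Mean R_i = (-10.6 + 1.6 + 17.2 + 7.7 − 6.5 + 15.1) / 6 = 4.0833%
Mean R_m = (-7.8 + 1.2 + 7.7 + 7.0 − 3.0 + 7.1) / 6 = 2.0333%
Σ(R_i − R̄_i)(R_m − R̄_m) = 347.8333  ⇒  Cov = 347.8333 / 6 = 57.9722
Σ(R_m − R̄_m)² = 205.1733  ⇒  Var(R_m) = 205.1733 / 6 = 34.1956
β = Cov / Var(R_m) = 57.9722 / 34.1956 = 1.6953
MRP = 7.60% − 1.54% = 6.06%
E(R) = R_f + β × MRP = 1.54% + 1.6953 × 6.06% = 11.81%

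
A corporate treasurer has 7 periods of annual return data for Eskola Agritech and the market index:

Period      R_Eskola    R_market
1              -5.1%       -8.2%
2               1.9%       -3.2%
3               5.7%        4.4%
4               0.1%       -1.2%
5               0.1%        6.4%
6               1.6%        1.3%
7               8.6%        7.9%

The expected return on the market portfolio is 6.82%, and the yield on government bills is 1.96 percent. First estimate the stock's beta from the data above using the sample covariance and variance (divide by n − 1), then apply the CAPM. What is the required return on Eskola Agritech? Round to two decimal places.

Mean R_i = (-5.1 + 1.9 + 5.7 + 0.1 + 0.1 + 1.6 + 8.6) / 7 = 1.8429%
Mean R_m = (-8.2 − 3.2 + 4.4 − 1.2 + 6.4 + 1.3 + 7.9) / 7 = 1.0571%
Σ(R_i − R̄_i)(R_m − R̄_m) = 117.7229  ⇒  Cov = 117.7229 / 6 = 19.6205
Σ(R_m − R̄_m)² = 195.5171  ⇒  Var(R_m) = 195.5171 / 6 = 32.5862
β = Cov / Var(R_m) = 19.6205 / 32.5862 = 0.6021
MRP = 6.82% − 1.96% = 4.86%
E(R) = R_f + β × MRP = 1.96% + 0.6021 × 4.86% = 4.89%

4.89%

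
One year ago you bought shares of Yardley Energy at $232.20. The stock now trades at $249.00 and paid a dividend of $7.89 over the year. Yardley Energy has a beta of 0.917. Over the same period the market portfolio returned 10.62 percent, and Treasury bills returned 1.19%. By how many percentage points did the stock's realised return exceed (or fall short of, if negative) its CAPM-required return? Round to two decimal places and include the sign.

Realised HPR = (P1 + D1 − P0) / P0 = (249.00 + 7.89 − 232.20) / 232.20 = 24.69 / 232.20 = 10.6331%
MRP = 10.62% − 1.19% = 9.43%
CAPM required = R_f + β·MRP = 1.19% + 0.917 × 9.43% = 9.83731%
α = realised − required = 10.6331% − 9.83731% = +0.80%

+0.80%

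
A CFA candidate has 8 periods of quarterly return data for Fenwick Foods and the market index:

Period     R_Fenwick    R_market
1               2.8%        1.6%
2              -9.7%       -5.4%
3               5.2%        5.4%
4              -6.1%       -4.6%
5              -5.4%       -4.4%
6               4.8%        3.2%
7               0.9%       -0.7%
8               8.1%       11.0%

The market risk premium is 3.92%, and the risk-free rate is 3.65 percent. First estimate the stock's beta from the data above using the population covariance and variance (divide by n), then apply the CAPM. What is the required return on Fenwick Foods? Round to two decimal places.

7.77%

Mean R_i = (2.8 − 9.7 + 5.2 − 6.1 − 5.4 + 4.8 + 0.9 + 8.1) / 8 = 0.0750%
Mean R_m = (1.6 − 5.4 + 5.4 − 4.6 − 4.4 + 3.2 − 0.7 + 11.0) / 8 = 0.7625%
Σ(R_i − R̄_i)(R_m − R̄_m) = 240.1325  ⇒  Cov = 240.1325 / 8 = 30.0166
Σ(R_m − R̄_m)² = 228.4788  ⇒  Var(R_m) = 228.4788 / 8 = 28.5599
β = Cov / Var(R_m) = 30.0166 / 28.5599 = 1.0510
E(R) = R_f + β × MRP = 3.65% + 1.0510 × 3.92% = 7.77%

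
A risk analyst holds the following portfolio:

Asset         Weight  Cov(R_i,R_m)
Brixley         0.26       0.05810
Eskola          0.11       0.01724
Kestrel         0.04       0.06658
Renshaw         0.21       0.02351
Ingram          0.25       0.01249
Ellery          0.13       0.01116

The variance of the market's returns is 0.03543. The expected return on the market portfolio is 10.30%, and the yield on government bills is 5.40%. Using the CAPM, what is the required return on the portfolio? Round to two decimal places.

9.44%

β_Brixley = 0.05810 / 0.03543 = 1.6399
β_Eskola = 0.01724 / 0.03543 = 0.4866
β_Kestrel = 0.06658 / 0.03543 = 1.8792
β_Renshaw = 0.02351 / 0.03543 = 0.6636
β_Ingram = 0.01249 / 0.03543 = 0.3525
β_Ellery = 0.01116 / 0.03543 = 0.3150
β_P = Σ w_i β_i = 0.26×1.6399 + 0.11×0.4866 + 0.04×1.8792 + 0.21×0.6636 + 0.25×0.3525 + 0.13×0.3150 = 0.8235
MRP = 10.30% − 5.40% = 4.90%
E(R_P) = R_f + β_P × MRP = 5.40% + 0.8235 × 4.90% = 9.44%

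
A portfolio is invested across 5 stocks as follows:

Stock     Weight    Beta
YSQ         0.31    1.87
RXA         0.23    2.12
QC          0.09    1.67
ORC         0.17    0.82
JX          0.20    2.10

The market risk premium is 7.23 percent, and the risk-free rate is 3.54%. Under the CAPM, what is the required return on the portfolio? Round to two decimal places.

β_P = Σ w_i β_i = 0.31×1.87 + 0.23×2.12 + 0.09×1.67 + 0.17×0.82 + 0.20×2.10 = 1.7770
E(R_P) = R_f + β_P × MRP = 3.54% + 1.7770 × 7.23% = 16.39%

16.39%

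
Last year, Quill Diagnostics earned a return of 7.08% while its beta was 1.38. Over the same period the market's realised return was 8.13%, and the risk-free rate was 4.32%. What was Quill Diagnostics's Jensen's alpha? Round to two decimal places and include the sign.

Market excess return = 8.13% − 4.32% = 3.81%
CAPM benchmark = R_f + β(R_m − R_f) = 4.32% + 1.38 × 3.81% = 9.5778%
α = actual − benchmark = 7.08% − 9.5778% = -2.50%

-2.50%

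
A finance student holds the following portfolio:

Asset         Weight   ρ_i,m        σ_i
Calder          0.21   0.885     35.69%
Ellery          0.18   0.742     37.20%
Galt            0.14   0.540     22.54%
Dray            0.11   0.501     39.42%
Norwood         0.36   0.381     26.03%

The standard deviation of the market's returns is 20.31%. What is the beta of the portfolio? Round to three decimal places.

β_Calder = 0.885 × 35.69% / 20.31% = 1.5552
β_Ellery = 0.742 × 37.20% / 20.31% = 1.3591
β_Galt = 0.540 × 22.54% / 20.31% = 0.5993
β_Dray = 0.501 × 39.42% / 20.31% = 0.9724
β_Norwood = 0.381 × 26.03% / 20.31% = 0.4883
β_P = Σ w_i β_i = 0.21×1.5552 + 0.18×1.3591 + 0.14×0.5993 + 0.11×0.9724 + 0.36×0.4883 = 0.9379

0.938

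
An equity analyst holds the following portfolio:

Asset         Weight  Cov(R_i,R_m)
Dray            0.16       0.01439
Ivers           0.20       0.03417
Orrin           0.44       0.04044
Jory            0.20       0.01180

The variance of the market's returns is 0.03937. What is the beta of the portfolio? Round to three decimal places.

0.744

β_Dray = 0.01439 / 0.03937 = 0.3655
β_Ivers = 0.03417 / 0.03937 = 0.8679
β_Orrin = 0.04044 / 0.03937 = 1.0272
β_Jory = 0.01180 / 0.03937 = 0.2997
β_P = Σ w_i β_i = 0.16×0.3655 + 0.20×0.8679 + 0.44×1.0272 + 0.20×0.2997 = 0.7440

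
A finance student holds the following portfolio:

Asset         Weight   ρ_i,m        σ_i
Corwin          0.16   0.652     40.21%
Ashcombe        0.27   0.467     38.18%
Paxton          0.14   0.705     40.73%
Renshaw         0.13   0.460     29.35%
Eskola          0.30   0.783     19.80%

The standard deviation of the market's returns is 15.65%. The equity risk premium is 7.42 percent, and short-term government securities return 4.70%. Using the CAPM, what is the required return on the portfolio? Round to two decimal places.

13.91%

β_Corwin = 0.652 × 40.21% / 15.65% = 1.6752
β_Ashcombe = 0.467 × 38.18% / 15.65% = 1.1393
β_Paxton = 0.705 × 40.73% / 15.65% = 1.8348
β_Renshaw = 0.460 × 29.35% / 15.65% = 0.8627
β_Eskola = 0.783 × 19.80% / 15.65% = 0.9906
β_P = Σ w_i β_i = 0.16×1.6752 + 0.27×1.1393 + 0.14×1.8348 + 0.13×0.8627 + 0.30×0.9906 = 1.2418
E(R_P) = R_f + β_P × MRP = 4.70% + 1.2418 × 7.42% = 13.91%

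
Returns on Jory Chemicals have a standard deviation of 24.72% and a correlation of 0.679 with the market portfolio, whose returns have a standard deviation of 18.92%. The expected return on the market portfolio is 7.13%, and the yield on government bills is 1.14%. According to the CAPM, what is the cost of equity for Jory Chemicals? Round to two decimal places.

6.45%

β = ρ × σ_i / σ_m = 0.679 × 24.72% / 18.92% = 0.8872
MRP = 7.13% − 1.14% = 5.99%
E(R) = 1.14% + 0.8872 × 5.99% = 6.45%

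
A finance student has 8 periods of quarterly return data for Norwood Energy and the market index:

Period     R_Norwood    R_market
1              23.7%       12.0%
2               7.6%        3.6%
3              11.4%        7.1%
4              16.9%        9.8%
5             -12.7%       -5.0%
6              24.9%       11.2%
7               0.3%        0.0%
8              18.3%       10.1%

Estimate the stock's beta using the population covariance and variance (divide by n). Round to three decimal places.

2.069

Mean R_i = (23.7 + 7.6 + 11.4 + 16.9 − 12.7 + 24.9 + 0.3 + 18.3) / 8 = 11.3000%
Mean R_m = (12.0 + 3.6 + 7.1 + 9.8 − 5.0 + 11.2 + 0.0 + 10.1) / 8 = 6.1000%
Σ(R_i − R̄_i)(R_m − R̄_m) = 534.0900  ⇒  Cov = 534.0900 / 8 = 66.7613
Σ(R_m − R̄_m)² = 258.1800  ⇒  Var(R_m) = 258.1800 / 8 = 32.2725
β = Cov / Var(R_m) = 66.7613 / 32.2725 = 2.0687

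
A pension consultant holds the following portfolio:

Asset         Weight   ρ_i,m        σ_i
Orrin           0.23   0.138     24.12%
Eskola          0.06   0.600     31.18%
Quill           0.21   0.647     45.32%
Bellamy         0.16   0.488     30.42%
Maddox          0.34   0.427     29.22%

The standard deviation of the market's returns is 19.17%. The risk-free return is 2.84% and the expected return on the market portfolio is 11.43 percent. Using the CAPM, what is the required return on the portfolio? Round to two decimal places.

9.41%

β_Orrin = 0.138 × 24.12% / 19.17% = 0.1736
β_Eskola = 0.600 × 31.18% / 19.17% = 0.9759
β_Quill = 0.647 × 45.32% / 19.17% = 1.5296
β_Bellamy = 0.488 × 30.42% / 19.17% = 0.7744
β_Maddox = 0.427 × 29.22% / 19.17% = 0.6509
β_P = Σ w_i β_i = 0.23×0.1736 + 0.06×0.9759 + 0.21×1.5296 + 0.16×0.7744 + 0.34×0.6509 = 0.7649
MRP = 11.43% − 2.84% = 8.59%
E(R_P) = R_f + β_P × MRP = 2.84% + 0.7649 × 8.59% = 9.41%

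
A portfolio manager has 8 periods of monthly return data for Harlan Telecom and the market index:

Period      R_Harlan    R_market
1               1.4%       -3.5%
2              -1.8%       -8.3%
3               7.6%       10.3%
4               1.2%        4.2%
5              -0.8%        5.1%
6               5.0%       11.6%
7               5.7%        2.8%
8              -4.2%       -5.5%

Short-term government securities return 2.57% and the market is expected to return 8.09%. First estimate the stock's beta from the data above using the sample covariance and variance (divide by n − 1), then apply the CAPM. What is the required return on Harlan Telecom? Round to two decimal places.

Mean R_i = (1.4 − 1.8 + 7.6 + 1.2 − 0.8 + 5.0 + 5.7 − 4.2) / 8 = 1.7625%
Mean R_m = (-3.5 − 8.3 + 10.3 + 4.2 + 5.1 + 11.6 + 2.8 − 5.5) / 8 = 2.0875%
Σ(R_i − R̄_i)(R_m − R̄_m) = 156.9063  ⇒  Cov = 156.9063 / 7 = 22.4152
Σ(R_m − R̄_m)² = 368.6688  ⇒  Var(R_m) = 368.6688 / 7 = 52.6670
β = Cov / Var(R_m) = 22.4152 / 52.6670 = 0.4256
MRP = 8.09% − 2.57% = 5.52%
E(R) = R_f + β × MRP = 2.57% + 0.4256 × 5.52% = 4.92%

4.92%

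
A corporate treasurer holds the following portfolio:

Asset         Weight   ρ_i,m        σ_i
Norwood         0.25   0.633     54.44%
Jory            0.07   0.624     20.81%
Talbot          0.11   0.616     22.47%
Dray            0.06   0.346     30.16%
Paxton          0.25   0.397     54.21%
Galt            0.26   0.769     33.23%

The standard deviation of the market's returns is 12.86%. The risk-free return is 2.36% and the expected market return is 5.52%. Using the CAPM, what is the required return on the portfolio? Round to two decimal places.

β_Norwood = 0.633 × 54.44% / 12.86% = 2.6797
β_Jory = 0.624 × 20.81% / 12.86% = 1.0098
β_Talbot = 0.616 × 22.47% / 12.86% = 1.0763
β_Dray = 0.346 × 30.16% / 12.86% = 0.8115
β_Paxton = 0.397 × 54.21% / 12.86% = 1.6735
β_Galt = 0.769 × 33.23% / 12.86% = 1.9871
β_P = Σ w_i β_i = 0.25×2.6797 + 0.07×1.0098 + 0.11×1.0763 + 0.06×0.8115 + 0.25×1.6735 + 0.26×1.9871 = 1.8427
MRP = 5.52% − 2.36% = 3.16%
E(R_P) = R_f + β_P × MRP = 2.36% + 1.8427 × 3.16% = 8.18%

8.18%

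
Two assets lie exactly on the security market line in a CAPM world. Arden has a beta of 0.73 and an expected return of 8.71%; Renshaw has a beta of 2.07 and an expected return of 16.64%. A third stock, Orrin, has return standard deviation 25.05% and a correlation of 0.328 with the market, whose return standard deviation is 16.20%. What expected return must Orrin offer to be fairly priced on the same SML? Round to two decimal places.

7.39%

MRP = (16.64% − 8.71%) / (2.07 − 0.73) = 5.9179%
R_f = 8.71% − 0.73 × 5.9179% = 4.3899%
β_Orrin = ρ·σ_i/σ_m = 0.328 × 25.05 / 16.20 = 0.5072
E(R_Orrin) = R_f + β × MRP = 4.3899% + 0.5072 × 5.9179% = 7.39%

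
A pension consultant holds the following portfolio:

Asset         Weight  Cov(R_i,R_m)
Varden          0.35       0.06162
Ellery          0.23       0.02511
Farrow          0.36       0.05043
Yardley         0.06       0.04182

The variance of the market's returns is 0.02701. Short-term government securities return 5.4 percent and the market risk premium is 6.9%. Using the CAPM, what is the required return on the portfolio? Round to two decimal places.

β_Varden = 0.06162 / 0.02701 = 2.2814
β_Ellery = 0.02511 / 0.02701 = 0.9297
β_Farrow = 0.05043 / 0.02701 = 1.8671
β_Yardley = 0.04182 / 0.02701 = 1.5483
β_P = Σ w_i β_i = 0.35×2.2814 + 0.23×0.9297 + 0.36×1.8671 + 0.06×1.5483 = 1.7774
E(R_P) = R_f + β_P × MRP = 5.4% + 1.7774 × 6.9% = 17.66%

17.66%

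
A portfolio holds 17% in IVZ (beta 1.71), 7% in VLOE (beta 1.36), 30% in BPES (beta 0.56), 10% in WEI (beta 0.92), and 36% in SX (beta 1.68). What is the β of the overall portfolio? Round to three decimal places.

β_P = Σ w_i β_i = 0.17×1.71 + 0.07×1.36 + 0.30×0.56 + 0.10×0.92 + 0.36×1.68 = 1.2507

1.251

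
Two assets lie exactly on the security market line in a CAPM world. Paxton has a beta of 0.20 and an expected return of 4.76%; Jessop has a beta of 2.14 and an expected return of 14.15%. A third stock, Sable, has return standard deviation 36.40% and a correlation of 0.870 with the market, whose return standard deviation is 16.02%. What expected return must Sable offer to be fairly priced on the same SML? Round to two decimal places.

13.36%

MRP = (14.15% − 4.76%) / (2.14 − 0.20) = 4.8402%
R_f = 4.76% − 0.20 × 4.8402% = 3.7920%
β_Sable = ρ·σ_i/σ_m = 0.870 × 36.40 / 16.02 = 1.9768
E(R_Sable) = R_f + β × MRP = 3.7920% + 1.9768 × 4.8402% = 13.36%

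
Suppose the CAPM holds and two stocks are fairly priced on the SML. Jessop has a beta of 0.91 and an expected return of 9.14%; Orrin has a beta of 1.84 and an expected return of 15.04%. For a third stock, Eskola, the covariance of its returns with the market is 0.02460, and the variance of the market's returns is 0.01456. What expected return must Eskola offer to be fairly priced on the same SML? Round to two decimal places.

MRP = (15.04% − 9.14%) / (1.84 − 0.91) = 6.3441%
R_f = 9.14% − 0.91 × 6.3441% = 3.3669%
β_Eskola = Cov / Var(R_m) = 0.02460 / 0.01456 = 1.6896
E(R_Eskola) = R_f + β × MRP = 3.3669% + 1.6896 × 6.3441% = 14.09%

14.09%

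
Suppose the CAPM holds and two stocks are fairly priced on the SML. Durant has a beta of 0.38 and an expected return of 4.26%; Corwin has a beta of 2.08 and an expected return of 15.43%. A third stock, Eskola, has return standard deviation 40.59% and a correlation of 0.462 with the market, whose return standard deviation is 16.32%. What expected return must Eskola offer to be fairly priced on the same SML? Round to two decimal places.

9.31%

MRP = (15.43% − 4.26%) / (2.08 − 0.38) = 6.5706%
R_f = 4.26% − 0.38 × 6.5706% = 1.7632%
β_Eskola = ρ·σ_i/σ_m = 0.462 × 40.59 / 16.32 = 1.1491
E(R_Eskola) = R_f + β × MRP = 1.7632% + 1.1491 × 6.5706% = 9.31%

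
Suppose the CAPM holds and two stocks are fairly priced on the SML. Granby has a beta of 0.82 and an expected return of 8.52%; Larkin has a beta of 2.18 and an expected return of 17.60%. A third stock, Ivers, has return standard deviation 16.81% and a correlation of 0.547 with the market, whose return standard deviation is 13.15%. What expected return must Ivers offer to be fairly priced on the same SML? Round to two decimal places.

7.71%

MRP = (17.60% − 8.52%) / (2.18 − 0.82) = 6.6765%
R_f = 8.52% − 0.82 × 6.6765% = 3.0453%
β_Ivers = ρ·σ_i/σ_m = 0.547 × 16.81 / 13.15 = 0.6992
E(R_Ivers) = R_f + β × MRP = 3.0453% + 0.6992 × 6.6765% = 7.71%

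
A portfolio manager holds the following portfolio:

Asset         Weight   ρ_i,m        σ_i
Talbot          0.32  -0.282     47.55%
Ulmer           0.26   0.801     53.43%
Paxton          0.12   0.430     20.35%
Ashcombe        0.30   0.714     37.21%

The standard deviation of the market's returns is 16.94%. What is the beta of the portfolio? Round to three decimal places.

0.936

β_Talbot = -0.282 × 47.55% / 16.94% = -0.7916
β_Ulmer = 0.801 × 53.43% / 16.94% = 2.5264
β_Paxton = 0.430 × 20.35% / 16.94% = 0.5166
β_Ashcombe = 0.714 × 37.21% / 16.94% = 1.5684
β_P = Σ w_i β_i = 0.32×-0.7916 + 0.26×2.5264 + 0.12×0.5166 + 0.30×1.5684 = 0.9361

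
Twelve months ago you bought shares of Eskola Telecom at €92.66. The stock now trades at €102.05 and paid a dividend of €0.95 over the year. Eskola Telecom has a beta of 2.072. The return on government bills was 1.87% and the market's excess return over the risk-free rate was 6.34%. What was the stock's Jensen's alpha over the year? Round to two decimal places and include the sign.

Realised HPR = (P1 + D1 − P0) / P0 = (102.05 + 0.95 − 92.66) / 92.66 = 10.34 / 92.66 = 11.1591%
CAPM required = R_f + β·MRP = 1.87% + 2.072 × 6.34% = 15.00648%
α = realised − required = 11.1591% − 15.00648% = -3.85%

-3.85%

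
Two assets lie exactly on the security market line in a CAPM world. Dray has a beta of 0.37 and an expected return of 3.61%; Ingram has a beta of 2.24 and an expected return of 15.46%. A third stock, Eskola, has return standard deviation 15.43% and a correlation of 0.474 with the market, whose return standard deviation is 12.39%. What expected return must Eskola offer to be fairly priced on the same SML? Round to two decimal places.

MRP = (15.46% − 3.61%) / (2.24 − 0.37) = 6.3369%
R_f = 3.61% − 0.37 × 6.3369% = 1.2653%
β_Eskola = ρ·σ_i/σ_m = 0.474 × 15.43 / 12.39 = 0.5903
E(R_Eskola) = R_f + β × MRP = 1.2653% + 0.5903 × 6.3369% = 5.01%

5.01%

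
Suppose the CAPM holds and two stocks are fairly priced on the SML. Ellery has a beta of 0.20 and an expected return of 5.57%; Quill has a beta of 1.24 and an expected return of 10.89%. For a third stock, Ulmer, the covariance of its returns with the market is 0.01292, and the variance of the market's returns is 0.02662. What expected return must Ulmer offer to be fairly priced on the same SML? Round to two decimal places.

MRP = (10.89% − 5.57%) / (1.24 − 0.20) = 5.1154%
R_f = 5.57% − 0.20 × 5.1154% = 4.5469%
β_Ulmer = Cov / Var(R_m) = 0.01292 / 0.02662 = 0.4853
E(R_Ulmer) = R_f + β × MRP = 4.5469% + 0.4853 × 5.1154% = 7.03%

7.03%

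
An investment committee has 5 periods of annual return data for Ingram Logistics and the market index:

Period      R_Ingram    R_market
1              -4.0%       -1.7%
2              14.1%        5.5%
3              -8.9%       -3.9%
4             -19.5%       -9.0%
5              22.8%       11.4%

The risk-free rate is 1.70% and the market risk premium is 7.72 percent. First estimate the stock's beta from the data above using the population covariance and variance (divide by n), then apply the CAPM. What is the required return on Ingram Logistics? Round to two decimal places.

18.21%

Mean R_i = (-4.0 + 14.1 − 8.9 − 19.5 + 22.8) / 5 = 0.9000%
Mean R_m = (-1.7 + 5.5 − 3.9 − 9.0 + 11.4) / 5 = 0.4600%
Σ(R_i − R̄_i)(R_m − R̄_m) = 552.4100  ⇒  Cov = 552.4100 / 5 = 110.4820
Σ(R_m − R̄_m)² = 258.2520  ⇒  Var(R_m) = 258.2520 / 5 = 51.6504
β = Cov / Var(R_m) = 110.4820 / 51.6504 = 2.1390
E(R) = R_f + β × MRP = 1.70% + 2.1390 × 7.72% = 18.21%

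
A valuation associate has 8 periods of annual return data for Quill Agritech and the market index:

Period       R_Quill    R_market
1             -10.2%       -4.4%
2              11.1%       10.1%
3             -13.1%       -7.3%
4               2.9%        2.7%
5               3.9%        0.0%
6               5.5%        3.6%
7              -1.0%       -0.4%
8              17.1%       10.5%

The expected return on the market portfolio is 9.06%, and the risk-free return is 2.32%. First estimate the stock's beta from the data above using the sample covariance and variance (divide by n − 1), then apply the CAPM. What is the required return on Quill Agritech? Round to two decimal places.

Mean R_i = (-10.2 + 11.1 − 13.1 + 2.9 + 3.9 + 5.5 − 1.0 + 17.1) / 8 = 2.0250%
Mean R_m = (-4.4 + 10.1 − 7.3 + 2.7 + 0.0 + 3.6 − 0.4 + 10.5) / 8 = 1.8500%
Σ(R_i − R̄_i)(R_m − R̄_m) = 430.2300  ⇒  Cov = 430.2300 / 7 = 61.4614
Σ(R_m − R̄_m)² = 277.9400  ⇒  Var(R_m) = 277.9400 / 7 = 39.7057
β = Cov / Var(R_m) = 61.4614 / 39.7057 = 1.5479
MRP = 9.06% − 2.32% = 6.74%
E(R) = R_f + β × MRP = 2.32% + 1.5479 × 6.74% = 12.75%

12.75%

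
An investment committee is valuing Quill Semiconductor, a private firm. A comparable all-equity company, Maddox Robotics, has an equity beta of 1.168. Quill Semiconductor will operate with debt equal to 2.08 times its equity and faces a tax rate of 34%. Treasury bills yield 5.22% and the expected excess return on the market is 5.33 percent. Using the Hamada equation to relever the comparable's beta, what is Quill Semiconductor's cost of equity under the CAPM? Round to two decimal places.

19.99%

β_L = β_U × [1 + (1 − t)(D/E)] = 1.168 × [1 + (1 − 0.34) × 2.08]
    = 1.168 × [1 + 0.66 × 2.08] = 1.168 × 2.3728 = 2.7714
E(R) = R_f + β_L × MRP = 5.22% + 2.7714 × 5.33% = 19.99%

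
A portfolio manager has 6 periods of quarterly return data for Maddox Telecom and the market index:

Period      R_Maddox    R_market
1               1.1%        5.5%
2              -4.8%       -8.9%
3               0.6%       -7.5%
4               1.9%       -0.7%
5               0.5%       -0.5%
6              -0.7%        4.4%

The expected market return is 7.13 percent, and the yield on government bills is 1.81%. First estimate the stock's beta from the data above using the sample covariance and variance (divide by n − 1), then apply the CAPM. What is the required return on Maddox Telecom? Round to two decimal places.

Mean R_i = (1.1 − 4.8 + 0.6 + 1.9 + 0.5 − 0.7) / 6 = -0.2333%
Mean R_m = (5.5 − 8.9 − 7.5 − 0.7 − 0.5 + 4.4) / 6 = -1.2833%
Σ(R_i − R̄_i)(R_m − R̄_m) = 37.8133  ⇒  Cov = 37.8133 / 5 = 7.5627
Σ(R_m − R̄_m)² = 175.9283  ⇒  Var(R_m) = 175.9283 / 5 = 35.1857
β = Cov / Var(R_m) = 7.5627 / 35.1857 = 0.2149
MRP = 7.13% − 1.81% = 5.32%
E(R) = R_f + β × MRP = 1.81% + 0.2149 × 5.32% = 2.95%

2.95%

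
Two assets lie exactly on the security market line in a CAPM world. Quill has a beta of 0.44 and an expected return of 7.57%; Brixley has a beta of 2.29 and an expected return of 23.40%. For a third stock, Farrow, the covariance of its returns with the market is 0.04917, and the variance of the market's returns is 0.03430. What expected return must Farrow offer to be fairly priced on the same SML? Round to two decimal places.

MRP = (23.40% − 7.57%) / (2.29 − 0.44) = 8.5568%
R_f = 7.57% − 0.44 × 8.5568% = 3.8050%
β_Farrow = Cov / Var(R_m) = 0.04917 / 0.03430 = 1.4335
E(R_Farrow) = R_f + β × MRP = 3.8050% + 1.4335 × 8.5568% = 16.07%

16.07%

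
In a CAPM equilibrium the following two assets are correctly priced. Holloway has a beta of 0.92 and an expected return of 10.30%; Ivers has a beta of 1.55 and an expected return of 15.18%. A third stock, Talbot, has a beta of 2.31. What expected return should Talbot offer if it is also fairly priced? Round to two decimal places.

MRP (SML slope) = (15.18% − 10.30%) / (1.55 − 0.92) = 4.88% / 0.63 = 7.7460%
R_f (intercept) = 10.30% − 0.92 × 7.7460% = 3.1737%
E(R_Talbot) = R_f + β × MRP = 3.1737% + 2.31 × 7.7460% = 21.07%

21.07%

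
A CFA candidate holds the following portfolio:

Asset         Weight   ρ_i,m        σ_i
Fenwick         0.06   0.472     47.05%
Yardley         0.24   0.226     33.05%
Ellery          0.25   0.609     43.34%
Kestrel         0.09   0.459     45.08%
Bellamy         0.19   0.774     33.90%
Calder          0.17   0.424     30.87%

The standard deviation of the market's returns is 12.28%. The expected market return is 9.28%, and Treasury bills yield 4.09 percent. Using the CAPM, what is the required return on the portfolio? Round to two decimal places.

β_Fenwick = 0.472 × 47.05% / 12.28% = 1.8084
β_Yardley = 0.226 × 33.05% / 12.28% = 0.6082
β_Ellery = 0.609 × 43.34% / 12.28% = 2.1494
β_Kestrel = 0.459 × 45.08% / 12.28% = 1.6850
β_Bellamy = 0.774 × 33.90% / 12.28% = 2.1367
β_Calder = 0.424 × 30.87% / 12.28% = 1.0659
β_P = Σ w_i β_i = 0.06×1.8084 + 0.24×0.6082 + 0.25×2.1494 + 0.09×1.6850 + 0.19×2.1367 + 0.17×1.0659 = 1.5306
MRP = 9.28% − 4.09% = 5.19%
E(R_P) = R_f + β_P × MRP = 4.09% + 1.5306 × 5.19% = 12.03%

12.03%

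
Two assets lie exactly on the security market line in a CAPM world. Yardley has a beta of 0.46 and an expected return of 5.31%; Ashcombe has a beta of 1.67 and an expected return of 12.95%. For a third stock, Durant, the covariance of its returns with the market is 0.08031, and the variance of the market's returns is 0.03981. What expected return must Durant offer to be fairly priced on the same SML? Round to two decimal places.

15.14%

MRP = (12.95% − 5.31%) / (1.67 − 0.46) = 6.3140%
R_f = 5.31% − 0.46 × 6.3140% = 2.4056%
β_Durant = Cov / Var(R_m) = 0.08031 / 0.03981 = 2.0173
E(R_Durant) = R_f + β × MRP = 2.4056% + 2.0173 × 6.3140% = 15.14%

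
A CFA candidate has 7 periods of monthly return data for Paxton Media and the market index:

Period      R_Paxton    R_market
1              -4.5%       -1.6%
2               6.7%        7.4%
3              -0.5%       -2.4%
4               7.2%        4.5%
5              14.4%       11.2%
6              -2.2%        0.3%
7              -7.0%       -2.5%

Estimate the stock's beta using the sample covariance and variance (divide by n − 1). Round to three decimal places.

Mean R_i = (-4.5 + 6.7 − 0.5 + 7.2 + 14.4 − 2.2 − 7.0) / 7 = 2.0143%
Mean R_m = (-1.6 + 7.4 − 2.4 + 4.5 + 11.2 + 0.3 − 2.5) / 7 = 2.4143%
Σ(R_i − R̄_i)(R_m − R̄_m) = 234.4586  ⇒  Cov = 234.4586 / 6 = 39.0764
Σ(R_m − R̄_m)² = 174.3086  ⇒  Var(R_m) = 174.3086 / 6 = 29.0514
β = Cov / Var(R_m) = 39.0764 / 29.0514 = 1.3451

1.345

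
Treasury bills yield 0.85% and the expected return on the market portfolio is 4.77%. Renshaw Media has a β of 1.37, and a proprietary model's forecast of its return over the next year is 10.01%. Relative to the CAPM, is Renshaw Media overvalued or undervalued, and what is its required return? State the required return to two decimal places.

MRP = 4.77% − 0.85% = 3.92%
Required return = R_f + β·MRP = 0.85% + 1.37 × 3.92% = 6.22%
Forecast 10.01% > required 6.22% → the stock plots above the SML → undervalued.

Undervalued; required return 6.22%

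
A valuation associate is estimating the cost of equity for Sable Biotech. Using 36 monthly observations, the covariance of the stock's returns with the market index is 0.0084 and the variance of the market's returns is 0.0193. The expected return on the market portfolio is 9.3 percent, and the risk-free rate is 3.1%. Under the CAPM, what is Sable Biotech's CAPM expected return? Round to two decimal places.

β = Cov(R_i, R_m) / Var(R_m) = 0.0084 / 0.0193 = 0.4352
MRP = 9.3% − 3.1% = 6.20%
E(R) = R_f + β × MRP = 3.1% + 0.4352 × 6.2% = 5.80%

5.80%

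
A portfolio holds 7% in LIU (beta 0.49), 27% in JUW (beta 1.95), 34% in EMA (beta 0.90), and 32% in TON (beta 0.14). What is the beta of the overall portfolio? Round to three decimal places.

0.912

β_P = Σ w_i β_i = 0.07×0.49 + 0.27×1.95 + 0.34×0.90 + 0.32×0.14 = 0.9116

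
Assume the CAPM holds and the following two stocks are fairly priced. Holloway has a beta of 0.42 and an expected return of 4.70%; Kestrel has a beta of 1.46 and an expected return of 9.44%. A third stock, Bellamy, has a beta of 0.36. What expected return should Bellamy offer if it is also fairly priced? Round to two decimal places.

MRP (SML slope) = (9.44% − 4.70%) / (1.46 − 0.42) = 4.74% / 1.04 = 4.5577%
R_f (intercept) = 4.70% − 0.42 × 4.5577% = 2.7858%
E(R_Bellamy) = R_f + β × MRP = 2.7858% + 0.36 × 4.5577% = 4.43%

4.43%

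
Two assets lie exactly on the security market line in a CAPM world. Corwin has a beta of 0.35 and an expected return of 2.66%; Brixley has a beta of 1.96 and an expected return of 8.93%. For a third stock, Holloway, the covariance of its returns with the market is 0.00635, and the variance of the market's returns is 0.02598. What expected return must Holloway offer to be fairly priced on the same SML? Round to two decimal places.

MRP = (8.93% − 2.66%) / (1.96 − 0.35) = 3.8944%
R_f = 2.66% − 0.35 × 3.8944% = 1.2970%
β_Holloway = Cov / Var(R_m) = 0.00635 / 0.02598 = 0.2444
E(R_Holloway) = R_f + β × MRP = 1.2970% + 0.2444 × 3.8944% = 2.25%

2.25%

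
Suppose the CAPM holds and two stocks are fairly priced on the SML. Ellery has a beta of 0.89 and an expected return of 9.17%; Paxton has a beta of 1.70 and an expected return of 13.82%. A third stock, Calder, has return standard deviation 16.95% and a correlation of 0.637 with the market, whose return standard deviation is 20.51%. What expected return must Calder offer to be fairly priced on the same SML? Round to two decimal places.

MRP = (13.82% − 9.17%) / (1.70 − 0.89) = 5.7407%
R_f = 9.17% − 0.89 × 5.7407% = 4.0608%
β_Calder = ρ·σ_i/σ_m = 0.637 × 16.95 / 20.51 = 0.5264
E(R_Calder) = R_f + β × MRP = 4.0608% + 0.5264 × 5.7407% = 7.08%

7.08%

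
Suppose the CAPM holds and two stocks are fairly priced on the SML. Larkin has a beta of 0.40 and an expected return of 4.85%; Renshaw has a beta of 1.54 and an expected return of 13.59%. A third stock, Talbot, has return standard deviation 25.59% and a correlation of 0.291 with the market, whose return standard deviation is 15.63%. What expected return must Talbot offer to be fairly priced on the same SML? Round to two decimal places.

5.44%

MRP = (13.59% − 4.85%) / (1.54 − 0.40) = 7.6667%
R_f = 4.85% − 0.40 × 7.6667% = 1.7833%
β_Talbot = ρ·σ_i/σ_m = 0.291 × 25.59 / 15.63 = 0.4764
E(R_Talbot) = R_f + β × MRP = 1.7833% + 0.4764 × 7.6667% = 5.44%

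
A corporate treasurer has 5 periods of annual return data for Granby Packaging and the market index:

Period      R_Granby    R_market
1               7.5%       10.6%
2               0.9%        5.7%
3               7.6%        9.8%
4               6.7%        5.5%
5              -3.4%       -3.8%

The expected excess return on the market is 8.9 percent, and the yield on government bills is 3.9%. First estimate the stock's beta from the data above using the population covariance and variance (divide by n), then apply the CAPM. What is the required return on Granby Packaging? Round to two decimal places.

10.80%

Mean R_i = (7.5 + 0.9 + 7.6 + 6.7 − 3.4) / 5 = 3.8600%
Mean R_m = (10.6 + 5.7 + 9.8 + 5.5 − 3.8) / 5 = 5.5600%
Σ(R_i − R̄_i)(R_m − R̄_m) = 101.5720  ⇒  Cov = 101.5720 / 5 = 20.3144
Σ(R_m − R̄_m)² = 131.0120  ⇒  Var(R_m) = 131.0120 / 5 = 26.2024
β = Cov / Var(R_m) = 20.3144 / 26.2024 = 0.7753
E(R) = R_f + β × MRP = 3.9% + 0.7753 × 8.9% = 10.80%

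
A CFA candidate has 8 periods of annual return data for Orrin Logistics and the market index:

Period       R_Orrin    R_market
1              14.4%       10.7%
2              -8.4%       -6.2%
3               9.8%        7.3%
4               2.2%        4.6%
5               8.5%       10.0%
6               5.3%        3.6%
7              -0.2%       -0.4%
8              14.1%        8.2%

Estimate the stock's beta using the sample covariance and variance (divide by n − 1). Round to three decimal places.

1.273

Mean R_i = (14.4 − 8.4 + 9.8 + 2.2 + 8.5 + 5.3 − 0.2 + 14.1) / 8 = 5.7125%
Mean R_m = (10.7 − 6.2 + 7.3 + 4.6 + 10.0 + 3.6 − 0.4 + 8.2) / 8 = 4.7250%
Σ(R_i − R̄_i)(R_m − R̄_m) = 291.6675  ⇒  Cov = 291.6675 / 7 = 41.6668
Σ(R_m − R̄_m)² = 229.1350  ⇒  Var(R_m) = 229.1350 / 7 = 32.7336
β = Cov / Var(R_m) = 41.6668 / 32.7336 = 1.2729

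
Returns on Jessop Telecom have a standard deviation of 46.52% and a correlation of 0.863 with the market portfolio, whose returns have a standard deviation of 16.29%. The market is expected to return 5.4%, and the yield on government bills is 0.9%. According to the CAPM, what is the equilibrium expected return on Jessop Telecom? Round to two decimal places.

β = ρ × σ_i / σ_m = 0.863 × 46.52% / 16.29% = 2.4645
MRP = 5.4% − 0.9% = 4.50%
E(R) = 0.9% + 2.4645 × 4.5% = 11.99%

11.99%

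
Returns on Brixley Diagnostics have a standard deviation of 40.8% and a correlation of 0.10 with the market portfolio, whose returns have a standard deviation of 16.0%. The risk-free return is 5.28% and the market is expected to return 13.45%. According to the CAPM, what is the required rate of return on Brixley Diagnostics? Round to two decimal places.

β = ρ × σ_i / σ_m = 0.10 × 40.8% / 16.0% = 0.2550
MRP = 13.45% − 5.28% = 8.17%
E(R) = 5.28% + 0.2550 × 8.17% = 7.36%

7.36%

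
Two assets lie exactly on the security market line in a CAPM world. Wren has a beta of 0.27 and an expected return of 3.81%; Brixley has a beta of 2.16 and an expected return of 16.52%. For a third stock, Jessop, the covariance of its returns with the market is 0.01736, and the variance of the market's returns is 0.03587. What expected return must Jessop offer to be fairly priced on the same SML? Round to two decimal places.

5.25%

MRP = (16.52% − 3.81%) / (2.16 − 0.27) = 6.7249%
R_f = 3.81% − 0.27 × 6.7249% = 1.9943%
β_Jessop = Cov / Var(R_m) = 0.01736 / 0.03587 = 0.4840
E(R_Jessop) = R_f + β × MRP = 1.9943% + 0.4840 × 6.7249% = 5.25%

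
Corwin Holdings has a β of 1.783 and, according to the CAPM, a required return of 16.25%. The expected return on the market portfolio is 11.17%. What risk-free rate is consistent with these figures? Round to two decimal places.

4.68%

E(R) = R_f + β(E(R_m) − R_f) = R_f(1 − β) + β·E(R_m)
16.25% = R_f × (1 − 1.783) + 1.783 × 11.17%
16.25% = R_f × -0.783 + 19.91611%
R_f = (16.25% − 19.91611%) / -0.783 = 4.68%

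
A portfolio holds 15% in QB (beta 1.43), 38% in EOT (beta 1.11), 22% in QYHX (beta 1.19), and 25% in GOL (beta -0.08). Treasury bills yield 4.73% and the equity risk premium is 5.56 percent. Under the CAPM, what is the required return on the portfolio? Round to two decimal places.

9.61%

β_P = Σ w_i β_i = 0.15×1.43 + 0.38×1.11 + 0.22×1.19 + 0.25×-0.08 = 0.8781
E(R_P) = R_f + β_P × MRP = 4.73% + 0.8781 × 5.56% = 9.61%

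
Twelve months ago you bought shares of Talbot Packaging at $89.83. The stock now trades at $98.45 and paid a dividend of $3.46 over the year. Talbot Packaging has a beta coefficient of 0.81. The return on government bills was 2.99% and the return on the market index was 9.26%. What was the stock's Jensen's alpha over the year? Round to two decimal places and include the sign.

Realised HPR = (P1 + D1 − P0) / P0 = (98.45 + 3.46 − 89.83) / 89.83 = 12.08 / 89.83 = 13.4476%
MRP = 9.26% − 2.99% = 6.27%
CAPM required = R_f + β·MRP = 2.99% + 0.81 × 6.27% = 8.0687%
α = realised − required = 13.4476% − 8.0687% = +5.38%

+5.38%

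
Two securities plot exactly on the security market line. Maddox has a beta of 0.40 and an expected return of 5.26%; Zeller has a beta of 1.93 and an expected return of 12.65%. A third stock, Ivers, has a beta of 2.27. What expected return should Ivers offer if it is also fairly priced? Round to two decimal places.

14.29%

MRP (SML slope) = (12.65% − 5.26%) / (1.93 − 0.40) = 7.39% / 1.53 = 4.8301%
R_f (intercept) = 5.26% − 0.40 × 4.8301% = 3.3280%
E(R_Ivers) = R_f + β × MRP = 3.3280% + 2.27 × 4.8301% = 14.29%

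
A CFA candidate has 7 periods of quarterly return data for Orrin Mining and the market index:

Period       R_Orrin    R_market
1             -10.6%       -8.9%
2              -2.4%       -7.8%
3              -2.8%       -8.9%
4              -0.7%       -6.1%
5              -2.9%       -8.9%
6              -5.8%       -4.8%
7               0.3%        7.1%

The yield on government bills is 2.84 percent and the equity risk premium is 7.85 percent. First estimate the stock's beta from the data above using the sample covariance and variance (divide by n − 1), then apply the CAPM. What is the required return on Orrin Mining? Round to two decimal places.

5.27%

Mean R_i = (-10.6 − 2.4 − 2.8 − 0.7 − 2.9 − 5.8 + 0.3) / 7 = -3.5571%
Mean R_m = (-8.9 − 7.8 − 8.9 − 6.1 − 8.9 − 4.8 + 7.1) / 7 = -5.4714%
Σ(R_i − R̄_i)(R_m − R̄_m) = 61.7914  ⇒  Cov = 61.7914 / 6 = 10.2986
Σ(R_m − R̄_m)² = 199.5743  ⇒  Var(R_m) = 199.5743 / 6 = 33.2624
β = Cov / Var(R_m) = 10.2986 / 33.2624 = 0.3096
E(R) = R_f + β × MRP = 2.84% + 0.3096 × 7.85% = 5.27%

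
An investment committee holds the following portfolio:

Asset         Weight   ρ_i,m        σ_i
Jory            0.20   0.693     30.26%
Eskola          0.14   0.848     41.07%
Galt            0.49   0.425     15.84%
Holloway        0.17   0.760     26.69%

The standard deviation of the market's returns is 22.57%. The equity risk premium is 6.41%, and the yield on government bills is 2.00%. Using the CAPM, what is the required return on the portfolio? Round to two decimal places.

6.49%

β_Jory = 0.693 × 30.26% / 22.57% = 0.9291
β_Eskola = 0.848 × 41.07% / 22.57% = 1.5431
β_Galt = 0.425 × 15.84% / 22.57% = 0.2983
β_Holloway = 0.760 × 26.69% / 22.57% = 0.8987
β_P = Σ w_i β_i = 0.20×0.9291 + 0.14×1.5431 + 0.49×0.2983 + 0.17×0.8987 = 0.7008
E(R_P) = R_f + β_P × MRP = 2.00% + 0.7008 × 6.41% = 6.49%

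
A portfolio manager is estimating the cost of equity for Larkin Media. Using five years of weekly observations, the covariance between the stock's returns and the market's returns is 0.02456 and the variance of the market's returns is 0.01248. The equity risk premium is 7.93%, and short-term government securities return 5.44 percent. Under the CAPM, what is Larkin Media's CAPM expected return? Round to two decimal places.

β = Cov(R_i, R_m) / Var(R_m) = 0.02456 / 0.01248 = 1.9679
E(R) = R_f + β × MRP = 5.44% + 1.9679 × 7.93% = 21.05%

21.05%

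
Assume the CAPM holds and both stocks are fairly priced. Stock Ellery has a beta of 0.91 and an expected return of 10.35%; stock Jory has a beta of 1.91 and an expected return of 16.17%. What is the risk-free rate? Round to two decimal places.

5.05%

Both satisfy E(R) = R_f + β·MRP, so the slope of the SML is
MRP = (16.17% − 10.35%) / (1.91 − 0.91) = 5.82% / 1.00 = 5.8200%
R_f = E(R_Ellery) − β_Ellery·MRP = 10.35% − 0.91 × 5.8200% = 5.0538%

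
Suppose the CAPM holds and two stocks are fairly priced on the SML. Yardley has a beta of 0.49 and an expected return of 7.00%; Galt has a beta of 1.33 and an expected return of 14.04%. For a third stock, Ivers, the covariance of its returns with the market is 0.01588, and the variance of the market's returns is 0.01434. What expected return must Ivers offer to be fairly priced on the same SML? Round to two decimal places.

12.17%

MRP = (14.04% − 7.00%) / (1.33 − 0.49) = 8.3810%
R_f = 7.00% − 0.49 × 8.3810% = 2.8933%
β_Ivers = Cov / Var(R_m) = 0.01588 / 0.01434 = 1.1074
E(R_Ivers) = R_f + β × MRP = 2.8933% + 1.1074 × 8.3810% = 12.17%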